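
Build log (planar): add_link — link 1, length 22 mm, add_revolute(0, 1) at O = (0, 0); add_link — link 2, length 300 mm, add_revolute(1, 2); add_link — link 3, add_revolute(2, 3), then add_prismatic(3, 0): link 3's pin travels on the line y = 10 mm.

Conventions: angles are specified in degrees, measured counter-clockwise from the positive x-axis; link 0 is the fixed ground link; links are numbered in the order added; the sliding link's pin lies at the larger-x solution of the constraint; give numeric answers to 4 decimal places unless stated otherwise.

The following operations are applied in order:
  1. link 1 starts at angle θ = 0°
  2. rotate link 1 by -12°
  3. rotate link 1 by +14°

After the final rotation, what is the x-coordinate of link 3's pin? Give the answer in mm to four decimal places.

geometry: r = 22 mm, L = 300 mm, e = 10 mm; θ starts at 0°
rotate link 1 by -12°: θ ← 0° -12° = -12°
rotate link 1 by +14°: θ ← -12° +14° = 2°
crank pin P = (r cos θ, r sin θ) = (21.986598, 0.767789)
h = r sin θ − e = 0.767789 − 10 = -9.232211
x = r cos θ + √(L² − h²) = 21.986598 + 299.857910 = 321.844508

321.8445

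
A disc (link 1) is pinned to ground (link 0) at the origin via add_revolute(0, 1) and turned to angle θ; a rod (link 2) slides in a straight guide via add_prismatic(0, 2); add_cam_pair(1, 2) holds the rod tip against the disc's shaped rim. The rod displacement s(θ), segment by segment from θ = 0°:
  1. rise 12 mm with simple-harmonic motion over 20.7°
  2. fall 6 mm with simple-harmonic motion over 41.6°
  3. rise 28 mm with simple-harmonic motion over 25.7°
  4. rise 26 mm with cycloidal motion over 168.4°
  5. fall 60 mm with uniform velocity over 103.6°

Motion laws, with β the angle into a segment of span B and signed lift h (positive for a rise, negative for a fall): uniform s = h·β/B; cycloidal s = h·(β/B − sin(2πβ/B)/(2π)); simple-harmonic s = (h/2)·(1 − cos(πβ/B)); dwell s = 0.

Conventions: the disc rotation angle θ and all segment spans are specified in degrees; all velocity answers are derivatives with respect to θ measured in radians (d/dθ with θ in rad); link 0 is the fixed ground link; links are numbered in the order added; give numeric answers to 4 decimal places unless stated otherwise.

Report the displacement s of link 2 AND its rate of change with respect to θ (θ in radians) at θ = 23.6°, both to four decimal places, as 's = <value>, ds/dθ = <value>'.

segment 1 (0° to 20.7°, simple-harmonic, h = 12) is passed completely: s = 0.0000 + (12) = 12.0000
θ = 23.6° falls in segment 2 (20.7° to 62.3°, simple-harmonic, h = -6): β = 23.6 − 20.7 = 2.9°, B = 41.6°; Δs = -6/2·(1 − cos(π·0.0697)) = -0.0717; s = 12.0000 − 0.0717 = 11.9283
velocity in seg [20.7°–62.3°] (simple-harmonic), θ in radians: β = 2.9° = 0.0506 rad, B = 41.6° = 0.7261 rad; ds/dθ = (πh/(2B)) sin(πβ/B) = (π·(-6)/(2·0.7261)) sin(π·0.0697) = -2.820186 mm/rad

s = 11.9283, ds/dθ = -2.8202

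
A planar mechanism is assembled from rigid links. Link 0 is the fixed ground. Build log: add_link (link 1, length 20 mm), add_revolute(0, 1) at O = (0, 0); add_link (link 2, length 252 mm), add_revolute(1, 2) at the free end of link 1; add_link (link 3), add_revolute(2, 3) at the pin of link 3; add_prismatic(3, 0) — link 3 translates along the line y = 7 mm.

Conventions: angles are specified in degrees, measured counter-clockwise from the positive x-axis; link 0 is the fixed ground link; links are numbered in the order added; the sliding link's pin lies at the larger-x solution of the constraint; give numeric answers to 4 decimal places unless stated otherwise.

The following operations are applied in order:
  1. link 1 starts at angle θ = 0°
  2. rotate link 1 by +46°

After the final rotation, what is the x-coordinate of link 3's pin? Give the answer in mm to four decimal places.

geometry: r = 20 mm, L = 252 mm, e = 7 mm; θ starts at 0°
rotate link 1 by +46°: θ ← 0° +46° = 46°
crank pin P = (r cos θ, r sin θ) = (13.893167, 14.386796)
h = r sin θ − e = 14.386796 − 7 = 7.386796
x = r cos θ + √(L² − h²) = 13.893167 + 251.891713 = 265.784881

265.7849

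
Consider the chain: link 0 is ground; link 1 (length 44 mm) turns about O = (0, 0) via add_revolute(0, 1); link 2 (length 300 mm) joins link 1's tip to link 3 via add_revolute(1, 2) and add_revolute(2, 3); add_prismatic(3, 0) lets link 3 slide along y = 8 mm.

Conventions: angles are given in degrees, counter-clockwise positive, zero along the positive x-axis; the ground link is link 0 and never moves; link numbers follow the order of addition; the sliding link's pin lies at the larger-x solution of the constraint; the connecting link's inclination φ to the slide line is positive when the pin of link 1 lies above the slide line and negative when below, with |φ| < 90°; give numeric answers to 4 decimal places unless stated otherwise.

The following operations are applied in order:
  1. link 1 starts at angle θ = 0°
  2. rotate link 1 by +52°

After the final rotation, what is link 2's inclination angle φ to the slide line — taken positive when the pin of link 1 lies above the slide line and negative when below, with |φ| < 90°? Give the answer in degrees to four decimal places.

geometry: r = 44 mm, L = 300 mm, e = 8 mm; θ starts at 0°
rotate link 1 by +52°: θ ← 0° +52° = 52°
h = r sin θ − e = 34.672473 − 8 = 26.672473
sin φ = h / L = 26.672473 / 300 = 0.08890824
φ = arcsin(0.08890824) = 5.100802°

5.1008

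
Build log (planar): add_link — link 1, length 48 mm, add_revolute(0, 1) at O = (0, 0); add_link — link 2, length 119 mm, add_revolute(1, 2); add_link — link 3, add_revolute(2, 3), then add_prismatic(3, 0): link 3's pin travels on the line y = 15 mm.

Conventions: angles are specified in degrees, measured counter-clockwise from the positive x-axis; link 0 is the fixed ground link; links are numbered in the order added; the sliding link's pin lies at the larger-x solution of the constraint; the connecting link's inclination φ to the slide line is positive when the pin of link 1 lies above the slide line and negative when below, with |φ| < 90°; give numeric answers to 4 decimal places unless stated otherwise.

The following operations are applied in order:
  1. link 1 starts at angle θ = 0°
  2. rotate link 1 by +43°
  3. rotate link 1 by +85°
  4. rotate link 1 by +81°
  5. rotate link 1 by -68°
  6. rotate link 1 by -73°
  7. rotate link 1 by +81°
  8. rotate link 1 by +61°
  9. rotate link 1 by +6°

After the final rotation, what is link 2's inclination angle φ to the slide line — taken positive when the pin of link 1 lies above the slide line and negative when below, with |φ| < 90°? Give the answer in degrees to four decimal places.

geometry: r = 48 mm, L = 119 mm, e = 15 mm; θ starts at 0°
rotate link 1 by +43°: θ ← 0° +43° = 43°
rotate link 1 by +85°: θ ← 43° +85° = 128°
rotate link 1 by +81°: θ ← 128° +81° = 209°
rotate link 1 by -68°: θ ← 209° -68° = 141°
rotate link 1 by -73°: θ ← 141° -73° = 68°
rotate link 1 by +81°: θ ← 68° +81° = 149°
rotate link 1 by +61°: θ ← 149° +61° = 210°
rotate link 1 by +6°: θ ← 210° +6° = 216°
h = r sin θ − e = -28.213692 − 15 = -43.213692
sin φ = h / L = -43.213692 / 119 = -0.36314027
φ = arcsin(-0.36314027) = -21.293176°

-21.2932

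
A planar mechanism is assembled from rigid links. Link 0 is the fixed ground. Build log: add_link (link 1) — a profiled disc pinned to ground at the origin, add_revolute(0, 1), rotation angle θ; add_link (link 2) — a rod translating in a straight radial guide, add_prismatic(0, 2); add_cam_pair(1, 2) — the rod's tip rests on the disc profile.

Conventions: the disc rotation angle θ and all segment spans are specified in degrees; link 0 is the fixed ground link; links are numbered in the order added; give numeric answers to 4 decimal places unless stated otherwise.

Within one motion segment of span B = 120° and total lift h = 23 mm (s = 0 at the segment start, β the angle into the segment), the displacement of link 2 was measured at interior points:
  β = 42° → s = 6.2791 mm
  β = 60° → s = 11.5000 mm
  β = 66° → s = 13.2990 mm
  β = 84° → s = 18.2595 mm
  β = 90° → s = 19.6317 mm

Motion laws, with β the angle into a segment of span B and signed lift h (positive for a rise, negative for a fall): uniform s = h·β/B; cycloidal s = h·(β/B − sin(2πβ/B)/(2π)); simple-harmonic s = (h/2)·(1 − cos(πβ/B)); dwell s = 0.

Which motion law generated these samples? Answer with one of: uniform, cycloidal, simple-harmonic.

candidates at β/B = r: uniform s = h·r (linear in β); cycloidal s = h·(r − sin(2πr)/(2π)); simple-harmonic s = (h/2)(1 − cos(πr))
β=42°: printed 6.2791 | uniform 8.0500, cycloidal 5.0885, simple-harmonic 6.2791
β=60°: printed 11.5000 | uniform 11.5000, cycloidal 11.5000, simple-harmonic 11.5000
β=66°: printed 13.2990 | uniform 12.6500, cycloidal 13.7812, simple-harmonic 13.2990
β=84°: printed 18.2595 | uniform 16.1000, cycloidal 19.5814, simple-harmonic 18.2595
β=90°: printed 19.6317 | uniform 17.2500, cycloidal 20.9106, simple-harmonic 19.6317
only one law matches every sample → simple-harmonic

simple-harmonic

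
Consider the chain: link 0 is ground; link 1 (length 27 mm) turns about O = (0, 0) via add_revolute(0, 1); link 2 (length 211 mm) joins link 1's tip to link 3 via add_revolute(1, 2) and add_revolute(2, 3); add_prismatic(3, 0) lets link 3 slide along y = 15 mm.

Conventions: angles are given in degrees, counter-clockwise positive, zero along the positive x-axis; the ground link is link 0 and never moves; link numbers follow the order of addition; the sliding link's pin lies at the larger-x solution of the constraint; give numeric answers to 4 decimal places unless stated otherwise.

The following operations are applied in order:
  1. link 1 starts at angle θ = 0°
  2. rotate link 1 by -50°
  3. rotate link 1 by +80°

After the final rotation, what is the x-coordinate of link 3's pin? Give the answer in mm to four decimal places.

geometry: r = 27 mm, L = 211 mm, e = 15 mm; θ starts at 0°
rotate link 1 by -50°: θ ← 0° -50° = -50°
rotate link 1 by +80°: θ ← -50° +80° = 30°
crank pin P = (r cos θ, r sin θ) = (23.382686, 13.500000)
h = r sin θ − e = 13.500000 − 15 = -1.500000
x = r cos θ + √(L² − h²) = 23.382686 + 210.994668 = 234.377354

234.3774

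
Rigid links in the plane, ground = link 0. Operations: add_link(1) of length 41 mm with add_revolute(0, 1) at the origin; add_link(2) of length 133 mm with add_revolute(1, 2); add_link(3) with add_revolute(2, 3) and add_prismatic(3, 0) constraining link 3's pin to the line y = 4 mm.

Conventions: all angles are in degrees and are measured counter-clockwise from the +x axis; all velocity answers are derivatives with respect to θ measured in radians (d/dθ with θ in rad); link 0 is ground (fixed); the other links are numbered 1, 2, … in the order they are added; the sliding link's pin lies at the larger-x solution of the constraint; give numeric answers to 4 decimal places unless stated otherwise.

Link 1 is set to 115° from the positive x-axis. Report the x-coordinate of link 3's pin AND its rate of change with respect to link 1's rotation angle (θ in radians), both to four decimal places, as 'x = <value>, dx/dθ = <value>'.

geometry: r = 41 mm, L = 133 mm, e = 4 mm
crank pin P = (r cos θ, r sin θ) = (-17.327349, 37.158619)
h = r sin θ − e = 37.158619 − 4 = 33.158619
x = r cos θ + √(L² − h²) = -17.327349 + 128.800256 = 111.472907
dx/dθ = −r sin θ − h·r cos θ/√(L² − h²) (θ in radians; h = 33.158619) = -32.697829

x = 111.4729, dx/dθ = -32.6978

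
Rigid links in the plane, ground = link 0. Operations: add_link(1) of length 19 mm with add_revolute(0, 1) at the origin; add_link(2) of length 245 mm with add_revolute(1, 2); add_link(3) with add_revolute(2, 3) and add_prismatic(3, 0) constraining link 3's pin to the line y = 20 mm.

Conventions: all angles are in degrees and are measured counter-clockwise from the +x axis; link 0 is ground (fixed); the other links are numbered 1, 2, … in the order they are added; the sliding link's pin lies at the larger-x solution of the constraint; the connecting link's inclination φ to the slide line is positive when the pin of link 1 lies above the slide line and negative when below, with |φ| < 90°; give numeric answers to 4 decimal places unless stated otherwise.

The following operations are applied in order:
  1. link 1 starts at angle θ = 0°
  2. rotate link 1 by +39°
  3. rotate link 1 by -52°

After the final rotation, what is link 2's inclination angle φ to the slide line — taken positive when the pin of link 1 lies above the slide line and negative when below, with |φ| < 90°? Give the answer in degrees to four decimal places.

geometry: r = 19 mm, L = 245 mm, e = 20 mm; θ starts at 0°
rotate link 1 by +39°: θ ← 0° +39° = 39°
rotate link 1 by -52°: θ ← 39° -52° = -13°
h = r sin θ − e = -4.274070 − 20 = -24.274070
sin φ = h / L = -24.274070 / 245 = -0.09907784
φ = arcsin(-0.09907784) = -5.686071°

-5.6861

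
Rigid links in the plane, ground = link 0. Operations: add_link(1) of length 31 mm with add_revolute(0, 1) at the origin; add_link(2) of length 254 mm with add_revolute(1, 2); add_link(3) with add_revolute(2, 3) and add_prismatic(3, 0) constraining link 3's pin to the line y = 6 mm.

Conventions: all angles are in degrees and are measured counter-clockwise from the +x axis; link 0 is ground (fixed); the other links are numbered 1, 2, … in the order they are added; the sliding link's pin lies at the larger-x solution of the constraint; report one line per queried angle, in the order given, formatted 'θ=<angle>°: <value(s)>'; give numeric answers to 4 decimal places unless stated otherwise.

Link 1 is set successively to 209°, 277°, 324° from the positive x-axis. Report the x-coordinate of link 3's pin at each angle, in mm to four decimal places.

geometry: r = 31 mm, L = 254 mm, e = 6 mm
θ=209°: crank pin P = (r cos θ, r sin θ) = (-27.113211, -15.029098)
θ=209°: h = r sin θ − e = -15.029098 − 6 = -21.029098
θ=209°: x = r cos θ + √(L² − h²) = -27.113211 + 253.127985 = 226.014775
θ=277°: crank pin P = (r cos θ, r sin θ) = (3.777950, -30.768931)
θ=277°: h = r sin θ − e = -30.768931 − 6 = -36.768931
θ=277°: x = r cos θ + √(L² − h²) = 3.777950 + 251.324582 = 255.102532
θ=324°: crank pin P = (r cos θ, r sin θ) = (25.079527, -18.221343)
θ=324°: h = r sin θ − e = -18.221343 − 6 = -24.221343
θ=324°: x = r cos θ + √(L² − h²) = 25.079527 + 252.842494 = 277.922020

θ=209°: 226.0148
θ=277°: 255.1025
θ=324°: 277.9220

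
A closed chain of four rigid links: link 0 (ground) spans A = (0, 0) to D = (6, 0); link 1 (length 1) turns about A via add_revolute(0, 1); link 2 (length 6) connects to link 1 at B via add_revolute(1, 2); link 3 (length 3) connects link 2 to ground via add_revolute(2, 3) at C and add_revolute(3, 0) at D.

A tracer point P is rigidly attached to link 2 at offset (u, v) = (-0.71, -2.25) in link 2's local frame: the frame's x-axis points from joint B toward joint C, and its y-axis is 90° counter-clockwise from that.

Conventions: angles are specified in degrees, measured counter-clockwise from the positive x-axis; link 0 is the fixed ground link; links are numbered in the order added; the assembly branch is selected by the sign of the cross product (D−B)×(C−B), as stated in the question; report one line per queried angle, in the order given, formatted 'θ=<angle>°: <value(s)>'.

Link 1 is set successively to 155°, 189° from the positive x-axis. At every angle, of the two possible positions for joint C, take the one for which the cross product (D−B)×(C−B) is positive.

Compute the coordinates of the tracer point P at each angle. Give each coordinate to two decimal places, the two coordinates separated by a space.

A=(0,0), D=(6.00,0)
θ=155°: B = A + 1.00·(cos155°, sin155°) = (-0.9063, 0.4226)
θ=155°: |BD| = 6.9192
θ=155°: circle(B,6.00) ∩ circle(D,3.00): a=5.4107, h=2.5931
θ=155°:   candidates: C₊=(4.6527,2.6804) cross=17.942; C₋=(4.3359,-2.4962) cross=-17.942
θ=155°:   branch + wants cross > 0 → take C=(4.6527,2.6804) (cross=17.942)
θ=155°: ex = (C−B)/|BC| = (0.9265,0.3763); ey = (-0.3763,0.9265)
θ=155°: P = B + -0.71·ex + -2.25·ey = (-0.7174,-1.9292)
θ=189°: B = A + 1.00·(cos189°, sin189°) = (-0.9877, -0.1564)
θ=189°: |BD| = 6.9894
θ=189°: circle(B,6.00) ∩ circle(D,3.00): a=5.4262, h=2.5605
θ=189°:   candidates: C₊=(4.3798,2.5249) cross=17.897; C₋=(4.4945,-2.5949) cross=-17.897
θ=189°:   branch + wants cross > 0 → take C=(4.3798,2.5249) (cross=17.897)
θ=189°: ex = (C−B)/|BC| = (0.8946,0.4469); ey = (-0.4469,0.8946)
θ=189°: P = B + -0.71·ex + -2.25·ey = (-0.6173,-2.4866)

θ=155°: -0.72 -1.93
θ=189°: -0.62 -2.49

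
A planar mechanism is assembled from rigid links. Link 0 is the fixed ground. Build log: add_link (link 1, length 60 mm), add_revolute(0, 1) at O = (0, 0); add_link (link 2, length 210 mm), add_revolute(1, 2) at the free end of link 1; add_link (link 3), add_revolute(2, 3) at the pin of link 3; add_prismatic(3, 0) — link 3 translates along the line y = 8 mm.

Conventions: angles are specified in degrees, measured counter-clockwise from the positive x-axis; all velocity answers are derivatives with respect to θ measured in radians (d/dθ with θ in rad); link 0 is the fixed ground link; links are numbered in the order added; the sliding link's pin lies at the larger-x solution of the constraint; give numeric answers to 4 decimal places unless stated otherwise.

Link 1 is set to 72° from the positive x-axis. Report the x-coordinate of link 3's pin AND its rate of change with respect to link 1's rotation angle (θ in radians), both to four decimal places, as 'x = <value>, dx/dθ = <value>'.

geometry: r = 60 mm, L = 210 mm, e = 8 mm
crank pin P = (r cos θ, r sin θ) = (18.541020, 57.063391)
h = r sin θ − e = 57.063391 − 8 = 49.063391
x = r cos θ + √(L² − h²) = 18.541020 + 204.188109 = 222.729128
dx/dθ = −r sin θ − h·r cos θ/√(L² − h²) (θ in radians; h = 49.063391) = -61.518525

x = 222.7291, dx/dθ = -61.5185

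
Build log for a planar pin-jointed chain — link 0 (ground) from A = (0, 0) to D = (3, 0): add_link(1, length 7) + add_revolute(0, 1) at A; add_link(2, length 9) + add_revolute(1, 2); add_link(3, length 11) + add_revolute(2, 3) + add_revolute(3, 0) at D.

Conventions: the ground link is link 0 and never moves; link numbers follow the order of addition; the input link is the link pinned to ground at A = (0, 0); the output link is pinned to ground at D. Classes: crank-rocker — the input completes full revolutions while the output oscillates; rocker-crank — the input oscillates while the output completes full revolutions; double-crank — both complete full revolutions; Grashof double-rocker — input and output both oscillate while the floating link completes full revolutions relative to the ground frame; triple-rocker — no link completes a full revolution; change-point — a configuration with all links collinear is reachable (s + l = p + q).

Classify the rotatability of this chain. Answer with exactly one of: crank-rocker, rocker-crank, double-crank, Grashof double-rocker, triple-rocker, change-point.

lengths: ground=3, input=7, coupler=9, output=11
sorted: s=3 (shortest), l=11 (longest), p+q=16
s + l = 14 vs p + q = 16
s + l < p + q (Grashof) with shortest = ground link → double-crank

double-crank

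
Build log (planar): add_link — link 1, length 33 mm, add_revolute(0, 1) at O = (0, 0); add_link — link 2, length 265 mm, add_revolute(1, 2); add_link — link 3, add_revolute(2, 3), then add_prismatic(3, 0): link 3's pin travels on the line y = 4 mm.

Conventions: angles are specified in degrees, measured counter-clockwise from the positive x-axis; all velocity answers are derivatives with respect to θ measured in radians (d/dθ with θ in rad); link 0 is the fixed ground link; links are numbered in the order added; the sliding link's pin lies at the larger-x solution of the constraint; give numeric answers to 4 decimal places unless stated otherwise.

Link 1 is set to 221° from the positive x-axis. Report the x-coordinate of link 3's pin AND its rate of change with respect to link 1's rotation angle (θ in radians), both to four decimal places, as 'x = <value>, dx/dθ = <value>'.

geometry: r = 33 mm, L = 265 mm, e = 4 mm
crank pin P = (r cos θ, r sin θ) = (-24.905416, -21.649948)
h = r sin θ − e = -21.649948 − 4 = -25.649948
x = r cos θ + √(L² − h²) = -24.905416 + 263.755721 = 238.850304
dx/dθ = −r sin θ − h·r cos θ/√(L² − h²) (θ in radians; h = -25.649948) = 19.227924

x = 238.8503, dx/dθ = 19.2279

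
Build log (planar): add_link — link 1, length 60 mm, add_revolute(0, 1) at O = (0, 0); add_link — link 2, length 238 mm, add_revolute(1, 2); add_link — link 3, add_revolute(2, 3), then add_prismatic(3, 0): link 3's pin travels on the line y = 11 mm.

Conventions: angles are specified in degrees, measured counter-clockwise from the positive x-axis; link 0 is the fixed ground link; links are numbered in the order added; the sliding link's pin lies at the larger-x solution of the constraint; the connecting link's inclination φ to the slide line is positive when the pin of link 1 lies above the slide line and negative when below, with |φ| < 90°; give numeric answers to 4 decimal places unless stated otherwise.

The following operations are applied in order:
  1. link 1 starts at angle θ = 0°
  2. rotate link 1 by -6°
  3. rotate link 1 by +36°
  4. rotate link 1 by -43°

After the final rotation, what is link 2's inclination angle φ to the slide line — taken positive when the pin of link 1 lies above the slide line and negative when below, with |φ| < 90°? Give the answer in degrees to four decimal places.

geometry: r = 60 mm, L = 238 mm, e = 11 mm; θ starts at 0°
rotate link 1 by -6°: θ ← 0° -6° = -6°
rotate link 1 by +36°: θ ← -6° +36° = 30°
rotate link 1 by -43°: θ ← 30° -43° = -13°
h = r sin θ − e = -13.497063 − 11 = -24.497063
sin φ = h / L = -24.497063 / 238 = -0.10292884
φ = arcsin(-0.10292884) = -5.907851°

-5.9079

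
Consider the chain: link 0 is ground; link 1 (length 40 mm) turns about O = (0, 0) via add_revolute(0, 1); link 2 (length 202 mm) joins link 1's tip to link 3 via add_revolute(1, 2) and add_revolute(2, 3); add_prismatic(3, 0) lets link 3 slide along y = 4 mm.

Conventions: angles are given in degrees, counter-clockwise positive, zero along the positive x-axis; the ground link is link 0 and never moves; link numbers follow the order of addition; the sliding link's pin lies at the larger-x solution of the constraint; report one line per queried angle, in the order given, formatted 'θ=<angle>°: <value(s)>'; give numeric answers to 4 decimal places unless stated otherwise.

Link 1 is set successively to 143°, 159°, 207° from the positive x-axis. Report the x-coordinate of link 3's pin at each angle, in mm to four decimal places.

geometry: r = 40 mm, L = 202 mm, e = 4 mm
θ=143°: crank pin P = (r cos θ, r sin θ) = (-31.945420, 24.072601)
θ=143°: h = r sin θ − e = 24.072601 − 4 = 20.072601
θ=143°: x = r cos θ + √(L² − h²) = -31.945420 + 201.000226 = 169.054805
θ=159°: crank pin P = (r cos θ, r sin θ) = (-37.343217, 14.334718)
θ=159°: h = r sin θ − e = 14.334718 − 4 = 10.334718
θ=159°: x = r cos θ + √(L² − h²) = -37.343217 + 201.735455 = 164.392237
θ=207°: crank pin P = (r cos θ, r sin θ) = (-35.640261, -18.159620)
θ=207°: h = r sin θ − e = -18.159620 − 4 = -22.159620
θ=207°: x = r cos θ + √(L² − h²) = -35.640261 + 200.780854 = 165.140593

θ=143°: 169.0548
θ=159°: 164.3922
θ=207°: 165.1406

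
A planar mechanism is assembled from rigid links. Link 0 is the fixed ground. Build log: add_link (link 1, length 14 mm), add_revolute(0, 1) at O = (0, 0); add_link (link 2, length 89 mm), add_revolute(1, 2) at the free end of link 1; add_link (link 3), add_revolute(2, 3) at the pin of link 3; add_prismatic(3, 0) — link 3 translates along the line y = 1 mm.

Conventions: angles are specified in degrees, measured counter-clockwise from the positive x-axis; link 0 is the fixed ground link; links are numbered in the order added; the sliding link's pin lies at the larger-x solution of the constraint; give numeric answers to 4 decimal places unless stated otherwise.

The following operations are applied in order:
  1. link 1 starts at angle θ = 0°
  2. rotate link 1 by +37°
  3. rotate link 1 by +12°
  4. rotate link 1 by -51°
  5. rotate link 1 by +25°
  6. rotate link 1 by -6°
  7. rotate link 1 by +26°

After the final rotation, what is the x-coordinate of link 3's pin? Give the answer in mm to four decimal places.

geometry: r = 14 mm, L = 89 mm, e = 1 mm; θ starts at 0°
rotate link 1 by +37°: θ ← 0° +37° = 37°
rotate link 1 by +12°: θ ← 37° +12° = 49°
rotate link 1 by -51°: θ ← 49° -51° = -2°
rotate link 1 by +25°: θ ← -2° +25° = 23°
rotate link 1 by -6°: θ ← 23° -6° = 17°
rotate link 1 by +26°: θ ← 17° +26° = 43°
crank pin P = (r cos θ, r sin θ) = (10.238952, 9.547977)
h = r sin θ − e = 9.547977 − 1 = 8.547977
x = r cos θ + √(L² − h²) = 10.238952 + 88.588555 = 98.827507

98.8275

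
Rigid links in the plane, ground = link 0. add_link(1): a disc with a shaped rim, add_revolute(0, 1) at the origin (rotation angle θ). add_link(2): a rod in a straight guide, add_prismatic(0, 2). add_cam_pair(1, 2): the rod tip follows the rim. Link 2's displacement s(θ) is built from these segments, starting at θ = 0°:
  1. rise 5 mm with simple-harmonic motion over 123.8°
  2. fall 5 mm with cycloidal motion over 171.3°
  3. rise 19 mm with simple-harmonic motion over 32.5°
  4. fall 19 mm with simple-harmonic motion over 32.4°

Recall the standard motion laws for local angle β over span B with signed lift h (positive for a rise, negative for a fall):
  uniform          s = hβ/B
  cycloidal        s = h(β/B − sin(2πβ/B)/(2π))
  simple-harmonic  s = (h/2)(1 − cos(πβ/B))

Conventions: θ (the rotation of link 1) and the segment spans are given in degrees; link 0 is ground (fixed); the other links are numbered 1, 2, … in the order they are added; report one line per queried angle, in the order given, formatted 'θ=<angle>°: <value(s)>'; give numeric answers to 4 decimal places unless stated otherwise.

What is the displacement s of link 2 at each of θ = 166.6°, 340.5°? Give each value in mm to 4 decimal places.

segment 1 (0° to 123.8°, simple-harmonic, h = 5) is passed completely: s = 0.0000 + (5) = 5.0000
θ = 166.6° falls in segment 2 (123.8° to 295.1°, cycloidal, h = -5): β = 166.6 − 123.8 = 42.8°, B = 171.3°; Δs = -5·(0.2499 − sin(2π·0.2499)/(2π)) = -0.4535; s = 5.0000 − 0.4535 = 4.5465
segment 2 (123.8° to 295.1°, cycloidal, h = -5) is passed completely: s = 5.0000 + (-5) = 0.0000
segment 3 (295.1° to 327.6°, simple-harmonic, h = 19) is passed completely: s = 0.0000 + (19) = 19.0000
θ = 340.5° falls in segment 4 (327.6° to 360°, simple-harmonic, h = -19): β = 340.5 − 327.6 = 12.9°, B = 32.4°; Δs = -19/2·(1 − cos(π·0.3981)) = -6.5118; s = 19.0000 − 6.5118 = 12.4882

θ=166.6°: 4.5465
θ=340.5°: 12.4882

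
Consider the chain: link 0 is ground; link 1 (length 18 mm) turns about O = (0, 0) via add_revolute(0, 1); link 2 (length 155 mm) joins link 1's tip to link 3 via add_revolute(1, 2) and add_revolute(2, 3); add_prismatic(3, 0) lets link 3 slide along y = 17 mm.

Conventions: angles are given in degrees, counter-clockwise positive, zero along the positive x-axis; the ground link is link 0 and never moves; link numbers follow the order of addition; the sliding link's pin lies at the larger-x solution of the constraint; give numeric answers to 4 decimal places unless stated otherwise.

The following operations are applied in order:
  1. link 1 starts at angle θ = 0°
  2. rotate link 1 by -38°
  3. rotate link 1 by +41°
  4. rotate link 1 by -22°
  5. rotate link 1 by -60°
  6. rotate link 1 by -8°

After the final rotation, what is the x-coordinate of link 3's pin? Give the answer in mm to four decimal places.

geometry: r = 18 mm, L = 155 mm, e = 17 mm; θ starts at 0°
rotate link 1 by -38°: θ ← 0° -38° = -38°
rotate link 1 by +41°: θ ← -38° +41° = 3°
rotate link 1 by -22°: θ ← 3° -22° = -19°
rotate link 1 by -60°: θ ← -19° -60° = -79°
rotate link 1 by -8°: θ ← -79° -8° = -87°
crank pin P = (r cos θ, r sin θ) = (0.942047, -17.975332)
h = r sin θ − e = -17.975332 − 17 = -34.975332
x = r cos θ + √(L² − h²) = 0.942047 + 151.002405 = 151.944452

151.9445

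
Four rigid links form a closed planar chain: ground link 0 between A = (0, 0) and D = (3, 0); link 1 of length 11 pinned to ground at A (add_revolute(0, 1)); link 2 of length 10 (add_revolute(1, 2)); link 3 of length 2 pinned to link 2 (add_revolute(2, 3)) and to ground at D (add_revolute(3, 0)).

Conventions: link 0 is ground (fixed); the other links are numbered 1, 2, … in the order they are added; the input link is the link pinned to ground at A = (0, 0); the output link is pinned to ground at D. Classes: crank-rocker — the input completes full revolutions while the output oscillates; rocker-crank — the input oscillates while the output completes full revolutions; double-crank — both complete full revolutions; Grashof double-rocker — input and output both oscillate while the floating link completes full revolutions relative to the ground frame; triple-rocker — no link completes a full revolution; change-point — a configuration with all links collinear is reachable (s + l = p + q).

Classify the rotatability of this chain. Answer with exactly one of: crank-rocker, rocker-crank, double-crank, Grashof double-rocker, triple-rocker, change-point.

lengths: ground=3, input=11, coupler=10, output=2
sorted: s=2 (shortest), l=11 (longest), p+q=13
s + l = 13 vs p + q = 13
s + l = p + q → change-point (collinear configuration reachable)

change-point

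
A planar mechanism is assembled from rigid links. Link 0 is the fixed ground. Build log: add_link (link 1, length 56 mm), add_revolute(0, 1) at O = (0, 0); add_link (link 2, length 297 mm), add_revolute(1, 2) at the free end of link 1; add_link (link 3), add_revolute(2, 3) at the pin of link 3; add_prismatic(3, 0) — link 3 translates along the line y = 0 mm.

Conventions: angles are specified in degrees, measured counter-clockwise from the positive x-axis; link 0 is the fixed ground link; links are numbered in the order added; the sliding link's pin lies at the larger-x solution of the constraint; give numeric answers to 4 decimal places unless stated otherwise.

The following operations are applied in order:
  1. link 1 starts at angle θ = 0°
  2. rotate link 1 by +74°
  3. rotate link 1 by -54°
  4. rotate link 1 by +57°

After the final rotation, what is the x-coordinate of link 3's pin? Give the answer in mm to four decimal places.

geometry: r = 56 mm, L = 297 mm, e = 0 mm; θ starts at 0°
rotate link 1 by +74°: θ ← 0° +74° = 74°
rotate link 1 by -54°: θ ← 74° -54° = 20°
rotate link 1 by +57°: θ ← 20° +57° = 77°
crank pin P = (r cos θ, r sin θ) = (12.597259, 54.564724)
h = r sin θ − e = 54.564724 − 0 = 54.564724
x = r cos θ + √(L² − h²) = 12.597259 + 291.944671 = 304.541930

304.5419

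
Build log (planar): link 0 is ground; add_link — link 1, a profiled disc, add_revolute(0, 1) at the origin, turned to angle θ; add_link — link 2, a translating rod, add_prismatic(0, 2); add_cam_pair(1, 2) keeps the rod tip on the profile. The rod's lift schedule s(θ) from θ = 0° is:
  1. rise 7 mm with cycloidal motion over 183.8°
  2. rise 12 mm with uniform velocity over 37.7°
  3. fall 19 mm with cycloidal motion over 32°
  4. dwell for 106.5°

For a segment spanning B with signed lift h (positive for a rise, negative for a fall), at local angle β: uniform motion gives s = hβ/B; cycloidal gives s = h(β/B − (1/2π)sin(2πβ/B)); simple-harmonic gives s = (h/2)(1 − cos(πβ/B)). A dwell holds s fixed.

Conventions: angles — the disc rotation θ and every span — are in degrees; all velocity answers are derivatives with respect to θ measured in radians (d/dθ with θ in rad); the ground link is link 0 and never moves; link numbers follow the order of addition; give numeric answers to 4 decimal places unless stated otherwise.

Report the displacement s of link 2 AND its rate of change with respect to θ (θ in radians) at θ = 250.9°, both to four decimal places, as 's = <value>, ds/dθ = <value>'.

seg 1 [0°–183.8°] cycloidal, h=7: full span → s += 7 → s = 7.0000
seg 2 [183.8°–221.5°] uniform, h=12: full span → s += 12 → s = 19.0000
seg 3 [221.5°–253.5°] cycloidal, h=-19: θ=250.9° here. β=29.4, B=32. -19·(0.9188 − sin(2π·0.9188)/(2π)) = -18.9338 → s = 0.0662
velocity in seg [221.5°–253.5°] (cycloidal), θ in radians: β = 29.4° = 0.5131 rad, B = 32° = 0.5585 rad; ds/dθ = (h/B)(1 − cos(2πβ/B)) = ((-19)/0.5585)(1 − cos(2π·0.9188)) = -4.337605 mm/rad

s = 0.0662, ds/dθ = -4.3376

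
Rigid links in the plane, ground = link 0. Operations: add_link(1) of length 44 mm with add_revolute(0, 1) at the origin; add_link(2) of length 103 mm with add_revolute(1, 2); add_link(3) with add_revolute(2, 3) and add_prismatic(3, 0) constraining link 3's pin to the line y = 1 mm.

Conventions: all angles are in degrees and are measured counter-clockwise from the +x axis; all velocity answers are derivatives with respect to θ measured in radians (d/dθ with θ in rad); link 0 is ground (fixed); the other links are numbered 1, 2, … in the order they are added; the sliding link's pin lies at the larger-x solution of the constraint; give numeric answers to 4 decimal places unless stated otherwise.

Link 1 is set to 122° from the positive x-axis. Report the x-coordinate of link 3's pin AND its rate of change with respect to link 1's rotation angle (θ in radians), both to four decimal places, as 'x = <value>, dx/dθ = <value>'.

geometry: r = 44 mm, L = 103 mm, e = 1 mm
crank pin P = (r cos θ, r sin θ) = (-23.316448, 37.314116)
h = r sin θ − e = 37.314116 − 1 = 36.314116
x = r cos θ + √(L² − h²) = -23.316448 + 96.386124 = 73.069677
dx/dθ = −r sin θ − h·r cos θ/√(L² − h²) (θ in radians; h = 36.314116) = -28.529489

x = 73.0697, dx/dθ = -28.5295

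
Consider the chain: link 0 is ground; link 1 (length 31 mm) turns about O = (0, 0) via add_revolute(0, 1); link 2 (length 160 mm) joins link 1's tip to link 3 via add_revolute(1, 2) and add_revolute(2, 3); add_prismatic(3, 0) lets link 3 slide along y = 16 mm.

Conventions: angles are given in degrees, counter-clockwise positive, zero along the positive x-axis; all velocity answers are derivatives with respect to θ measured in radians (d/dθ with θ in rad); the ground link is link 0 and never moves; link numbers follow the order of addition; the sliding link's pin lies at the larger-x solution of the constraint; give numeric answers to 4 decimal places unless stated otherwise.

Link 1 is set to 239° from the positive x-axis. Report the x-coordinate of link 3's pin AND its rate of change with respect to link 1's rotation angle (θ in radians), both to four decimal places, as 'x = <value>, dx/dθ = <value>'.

geometry: r = 31 mm, L = 160 mm, e = 16 mm
crank pin P = (r cos θ, r sin θ) = (-15.966180, -26.572186)
h = r sin θ − e = -26.572186 − 16 = -42.572186
x = r cos θ + √(L² − h²) = -15.966180 + 154.232321 = 138.266141
dx/dθ = −r sin θ − h·r cos θ/√(L² − h²) (θ in radians; h = -42.572186) = 22.165100

x = 138.2661, dx/dθ = 22.1651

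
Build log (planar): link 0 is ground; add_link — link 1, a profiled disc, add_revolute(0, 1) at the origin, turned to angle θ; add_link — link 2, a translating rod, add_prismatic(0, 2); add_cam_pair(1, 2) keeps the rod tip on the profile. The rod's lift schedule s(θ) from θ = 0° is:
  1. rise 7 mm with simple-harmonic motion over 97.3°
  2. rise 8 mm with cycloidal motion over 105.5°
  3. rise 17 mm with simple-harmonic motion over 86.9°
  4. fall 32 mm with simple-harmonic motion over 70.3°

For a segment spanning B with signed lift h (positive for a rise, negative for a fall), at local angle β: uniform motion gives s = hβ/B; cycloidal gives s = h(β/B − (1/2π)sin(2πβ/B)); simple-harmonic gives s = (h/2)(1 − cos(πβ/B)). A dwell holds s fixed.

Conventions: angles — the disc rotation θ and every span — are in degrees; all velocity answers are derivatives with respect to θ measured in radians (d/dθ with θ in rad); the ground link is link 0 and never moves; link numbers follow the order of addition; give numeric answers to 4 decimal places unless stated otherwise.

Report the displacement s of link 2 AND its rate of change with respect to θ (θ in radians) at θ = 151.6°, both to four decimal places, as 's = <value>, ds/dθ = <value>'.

seg 1 [0°–97.3°] simple-harmonic, h=7: full span → s += 7 → s = 7.0000
seg 2 [97.3°–202.8°] cycloidal, h=8: θ=151.6° here. β=54.3, B=105.5. 8·(0.5147 − sin(2π·0.5147)/(2π)) = 4.2349 → s = 11.2349
velocity in seg [97.3°–202.8°] (cycloidal), θ in radians: β = 54.3° = 0.9477 rad, B = 105.5° = 1.8413 rad; ds/dθ = (h/B)(1 − cos(2πβ/B)) = (8/1.8413)(1 − cos(2π·0.5147)) = 8.670909 mm/rad

s = 11.2349, ds/dθ = 8.6709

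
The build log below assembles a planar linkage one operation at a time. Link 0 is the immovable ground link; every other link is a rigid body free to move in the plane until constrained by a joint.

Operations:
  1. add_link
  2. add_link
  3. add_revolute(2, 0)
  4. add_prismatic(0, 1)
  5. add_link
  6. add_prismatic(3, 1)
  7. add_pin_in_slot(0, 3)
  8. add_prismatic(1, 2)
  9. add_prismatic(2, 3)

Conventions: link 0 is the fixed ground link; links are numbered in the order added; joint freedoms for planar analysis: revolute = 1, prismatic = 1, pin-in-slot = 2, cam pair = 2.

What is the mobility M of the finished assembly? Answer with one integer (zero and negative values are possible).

ground; <1,0,0>
#1 <2,0,0>
#2 <3,0,0>
R:2↔0 J1 <3,1,0>
P:0↔1 J1 <3,2,0>
#3 <4,2,0>
P:3↔1 J1 <4,3,0>
PS:0↔3 J2 <4,3,1>
P:1↔2 J1 <4,4,1>
P:2↔3 J1 <4,5,1>
3×3 − 2×5 − 1×1 = -2

M = -2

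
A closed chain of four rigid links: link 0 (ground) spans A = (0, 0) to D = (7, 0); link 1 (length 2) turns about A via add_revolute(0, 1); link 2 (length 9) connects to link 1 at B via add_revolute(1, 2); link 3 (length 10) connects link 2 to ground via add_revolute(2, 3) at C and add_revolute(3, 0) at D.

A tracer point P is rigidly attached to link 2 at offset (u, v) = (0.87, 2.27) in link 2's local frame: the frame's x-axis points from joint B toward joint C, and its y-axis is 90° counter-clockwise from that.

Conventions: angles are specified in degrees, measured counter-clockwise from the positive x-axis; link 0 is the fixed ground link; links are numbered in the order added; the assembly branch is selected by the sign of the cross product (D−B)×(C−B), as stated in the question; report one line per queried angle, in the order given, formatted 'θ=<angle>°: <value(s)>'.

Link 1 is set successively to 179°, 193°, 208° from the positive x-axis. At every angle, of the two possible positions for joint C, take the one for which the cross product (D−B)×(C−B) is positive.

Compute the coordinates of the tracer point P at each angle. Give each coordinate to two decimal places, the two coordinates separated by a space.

A=(0,0), D=(7.00,0)
θ=179°: B = A + 2.00·(cos179°, sin179°) = (-1.9997, 0.0349)
θ=179°: |BD| = 8.9998
θ=179°: circle(B,9.00) ∩ circle(D,10.00): a=3.4443, h=8.3149
θ=179°:   candidates: C₊=(1.4768,8.3363) cross=74.832; C₋=(1.4123,-8.2932) cross=-74.832
θ=179°:   branch + wants cross > 0 → take C=(1.4768,8.3363) (cross=74.832)
θ=179°: ex = (C−B)/|BC| = (0.3863,0.9224); ey = (-0.9224,0.3863)
θ=179°: P = B + 0.87·ex + 2.27·ey = (-3.7574,1.7142)
θ=193°: B = A + 2.00·(cos193°, sin193°) = (-1.9487, -0.4499)
θ=193°: |BD| = 8.9600
θ=193°: circle(B,9.00) ∩ circle(D,10.00): a=3.4198, h=8.3250
θ=193°:   candidates: C₊=(1.0487,8.0363) cross=74.592; C₋=(1.8847,-8.5927) cross=-74.592
θ=193°:   branch + wants cross > 0 → take C=(1.0487,8.0363) (cross=74.592)
θ=193°: ex = (C−B)/|BC| = (0.3330,0.9429); ey = (-0.9429,0.3330)
θ=193°: P = B + 0.87·ex + 2.27·ey = (-3.7994,1.1264)
θ=208°: B = A + 2.00·(cos208°, sin208°) = (-1.7659, -0.9389)
θ=208°: |BD| = 8.8160
θ=208°: circle(B,9.00) ∩ circle(D,10.00): a=3.3304, h=8.3611
θ=208°:   candidates: C₊=(0.6551,7.7293) cross=73.712; C₋=(2.4361,-8.8978) cross=-73.712
θ=208°:   branch + wants cross > 0 → take C=(0.6551,7.7293) (cross=73.712)
θ=208°: ex = (C−B)/|BC| = (0.2690,0.9631); ey = (-0.9631,0.2690)
θ=208°: P = B + 0.87·ex + 2.27·ey = (-3.7182,0.5096)

θ=179°: -3.76 1.71
θ=193°: -3.80 1.13
θ=208°: -3.72 0.51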